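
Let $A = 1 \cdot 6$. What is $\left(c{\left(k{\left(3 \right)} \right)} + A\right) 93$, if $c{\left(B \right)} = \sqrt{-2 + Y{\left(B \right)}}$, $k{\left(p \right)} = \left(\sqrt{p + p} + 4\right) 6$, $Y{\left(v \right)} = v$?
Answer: $558 + 93 \sqrt{22 + 6 \sqrt{6}} \approx 1121.4$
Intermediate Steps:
$k{\left(p \right)} = 24 + 6 \sqrt{2} \sqrt{p}$ ($k{\left(p \right)} = \left(\sqrt{2 p} + 4\right) 6 = \left(\sqrt{2} \sqrt{p} + 4\right) 6 = \left(4 + \sqrt{2} \sqrt{p}\right) 6 = 24 + 6 \sqrt{2} \sqrt{p}$)
$A = 6$
$c{\left(B \right)} = \sqrt{-2 + B}$
$\left(c{\left(k{\left(3 \right)} \right)} + A\right) 93 = \left(\sqrt{-2 + \left(24 + 6 \sqrt{2} \sqrt{3}\right)} + 6\right) 93 = \left(\sqrt{-2 + \left(24 + 6 \sqrt{6}\right)} + 6\right) 93 = \left(\sqrt{22 + 6 \sqrt{6}} + 6\right) 93 = \left(6 + \sqrt{22 + 6 \sqrt{6}}\right) 93 = 558 + 93 \sqrt{22 + 6 \sqrt{6}}$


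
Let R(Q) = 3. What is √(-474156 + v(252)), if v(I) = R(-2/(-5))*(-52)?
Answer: 2*I*√118578 ≈ 688.7*I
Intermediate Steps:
v(I) = -156 (v(I) = 3*(-52) = -156)
√(-474156 + v(252)) = √(-474156 - 156) = √(-474312) = 2*I*√118578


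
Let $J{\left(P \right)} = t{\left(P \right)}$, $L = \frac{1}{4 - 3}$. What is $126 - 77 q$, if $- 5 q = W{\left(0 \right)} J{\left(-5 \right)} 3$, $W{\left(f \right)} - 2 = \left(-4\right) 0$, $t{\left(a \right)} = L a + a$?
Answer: $-798$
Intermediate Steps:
$L = 1$ ($L = 1^{-1} = 1$)
$t{\left(a \right)} = 2 a$ ($t{\left(a \right)} = 1 a + a = a + a = 2 a$)
$J{\left(P \right)} = 2 P$
$W{\left(f \right)} = 2$ ($W{\left(f \right)} = 2 - 0 = 2 + 0 = 2$)
$q = 12$ ($q = - \frac{2 \cdot 2 \left(-5\right) 3}{5} = - \frac{2 \left(-10\right) 3}{5} = - \frac{\left(-20\right) 3}{5} = \left(- \frac{1}{5}\right) \left(-60\right) = 12$)
$126 - 77 q = 126 - 924 = -798$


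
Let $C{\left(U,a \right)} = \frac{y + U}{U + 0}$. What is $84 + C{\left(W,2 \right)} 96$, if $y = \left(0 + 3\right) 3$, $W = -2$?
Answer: $-252$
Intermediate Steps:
$y = 9$ ($y = 3 \cdot 3 = 9$)
$C{\left(U,a \right)} = \frac{9 + U}{U}$ ($C{\left(U,a \right)} = \frac{9 + U}{U + 0} = \frac{9 + U}{U}$)
$84 + C{\left(W,2 \right)} 96 = 84 + \frac{9 - 2}{-2} \cdot 96 = 84 + \left(- \frac{1}{2}\right) 7 \cdot 96 = 84 - 336 = -252$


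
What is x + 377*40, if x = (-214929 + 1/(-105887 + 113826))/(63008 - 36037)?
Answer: 461037862170/30588967 ≈ 15072.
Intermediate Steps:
x = -243760190/30588967 (x = (-214929 + 1/7939)/26971 = (-214929 + 1/7939)*(1/26971) = -1706321330/7939*1/26971 = -243760190/30588967 ≈ -7.9689)
x + 377*40 = -243760190/30588967 + 377*40 = -243760190/30588967 + 15080 = 461037862170/30588967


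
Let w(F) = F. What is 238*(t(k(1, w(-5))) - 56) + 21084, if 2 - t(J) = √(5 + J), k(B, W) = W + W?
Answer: 8232 - 238*I*√5 ≈ 8232.0 - 532.18*I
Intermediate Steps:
k(B, W) = 2*W
t(J) = 2 - √(5 + J)
238*(t(k(1, w(-5))) - 56) + 21084 = 238*((2 - √(5 + 2*(-5))) - 56) + 21084 = 238*((2 - √(5 - 10)) - 56) + 21084 = 238*((2 - √(-5)) - 56) + 21084 = 238*((2 - I*√5) - 56) + 21084 = 238*(-54 - I*√5) + 21084 = (-12852 - 238*I*√5) + 21084 = 8232 - 238*I*√5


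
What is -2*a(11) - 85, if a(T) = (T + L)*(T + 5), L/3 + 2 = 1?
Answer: -341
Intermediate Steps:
L = -3 (L = -6 + 3*1 = -6 + 3 = -3)
a(T) = (-3 + T)*(5 + T) (a(T) = (T - 3)*(T + 5) = (-3 + T)*(5 + T))
-2*a(11) - 85 = -2*(-15 + 11² + 2*11) - 85 = -2*(-15 + 121 + 22) - 85 = -2*128 - 85 = -256 - 85 = -341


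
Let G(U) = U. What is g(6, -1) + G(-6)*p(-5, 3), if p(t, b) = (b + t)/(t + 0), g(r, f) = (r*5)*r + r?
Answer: 918/5 ≈ 183.60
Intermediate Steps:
g(r, f) = r + 5*r² (g(r, f) = (5*r)*r + r = 5*r² + r = r + 5*r²)
p(t, b) = (b + t)/t
g(6, -1) + G(-6)*p(-5, 3) = 6*(1 + 5*6) - 6*(3 - 5)/(-5) = 6*(1 + 30) - (-6)*(-2)/5 = 6*31 - 6*⅖ = 186 - 12/5 = 918/5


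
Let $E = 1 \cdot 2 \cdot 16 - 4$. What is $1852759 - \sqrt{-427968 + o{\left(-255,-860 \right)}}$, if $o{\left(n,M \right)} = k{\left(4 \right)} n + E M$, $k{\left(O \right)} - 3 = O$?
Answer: $1852759 - i \sqrt{453833} \approx 1.8528 \cdot 10^{6} - 673.67 i$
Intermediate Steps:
$k{\left(O \right)} = 3 + O$
$E = 28$ ($E = 2 \cdot 16 - 4 = 32 - 4 = 28$)
$o{\left(n,M \right)} = 7 n + 28 M$ ($o{\left(n,M \right)} = \left(3 + 4\right) n + 28 M = 7 n + 28 M$)
$1852759 - \sqrt{-427968 + o{\left(-255,-860 \right)}} = 1852759 - \sqrt{-427968 + \left(7 \left(-255\right) + 28 \left(-860\right)\right)} = 1852759 - \sqrt{-427968 - 25865} = 1852759 - \sqrt{-453833} = 1852759 - i \sqrt{453833}$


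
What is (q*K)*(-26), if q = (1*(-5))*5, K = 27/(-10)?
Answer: -1755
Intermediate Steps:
K = -27/10 (K = 27*(-1/10) = -27/10 ≈ -2.7000)
q = -25 (q = -5*5 = -25)
(q*K)*(-26) = -25*(-27/10)*(-26) = (135/2)*(-26) = -1755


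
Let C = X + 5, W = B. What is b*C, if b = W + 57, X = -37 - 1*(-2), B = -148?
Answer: 2730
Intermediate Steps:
W = -148
X = -35 (X = -37 + 2 = -35)
C = -30 (C = -35 + 5 = -30)
b = -91 (b = -148 + 57 = -91)
b*C = -91*(-30) = 2730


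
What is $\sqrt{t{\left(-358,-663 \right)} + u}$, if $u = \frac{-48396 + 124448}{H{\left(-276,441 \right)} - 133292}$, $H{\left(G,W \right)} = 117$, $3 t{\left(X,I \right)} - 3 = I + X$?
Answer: $\frac{i \sqrt{2170224690186}}{79905} \approx 18.436 i$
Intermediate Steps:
$t{\left(X,I \right)} = 1 + \frac{I}{3} + \frac{X}{3}$ ($t{\left(X,I \right)} = 1 + \frac{I + X}{3} = 1 + \left(\frac{I}{3} + \frac{X}{3}\right) = 1 + \frac{I}{3} + \frac{X}{3}$)
$u = - \frac{76052}{133175}$ ($u = \frac{-48396 + 124448}{117 - 133292} = \frac{76052}{-133175} = 76052 \left(- \frac{1}{133175}\right) = - \frac{76052}{133175} \approx -0.57107$)
$\sqrt{t{\left(-358,-663 \right)} + u} = \sqrt{\left(1 + \frac{1}{3} \left(-663\right) + \frac{1}{3} \left(-358\right)\right) - \frac{76052}{133175}} = \sqrt{\left(1 - 221 - \frac{358}{3}\right) - \frac{76052}{133175}} = \sqrt{- \frac{1018}{3} - \frac{76052}{133175}} = \sqrt{- \frac{135800306}{399525}} = \frac{i \sqrt{2170224690186}}{79905}$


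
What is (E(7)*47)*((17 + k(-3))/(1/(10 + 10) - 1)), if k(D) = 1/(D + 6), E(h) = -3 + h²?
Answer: -2248480/57 ≈ -39447.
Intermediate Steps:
k(D) = 1/(6 + D)
(E(7)*47)*((17 + k(-3))/(1/(10 + 10) - 1)) = ((-3 + 7²)*47)*((17 + 1/(6 - 3))/(1/(10 + 10) - 1)) = ((-3 + 49)*47)*((17 + 1/3)/(1/20 - 1)) = (46*47)*((17 + ⅓)/(1/20 - 1)) = 2162*(52/(3*(-19/20))) = 2162*((52/3)*(-20/19)) = 2162*(-1040/57) = -2248480/57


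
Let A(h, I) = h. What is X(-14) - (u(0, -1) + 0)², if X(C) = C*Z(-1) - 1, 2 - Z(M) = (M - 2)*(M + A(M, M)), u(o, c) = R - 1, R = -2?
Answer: 46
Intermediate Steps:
u(o, c) = -3 (u(o, c) = -2 - 1 = -3)
Z(M) = 2 - 2*M*(-2 + M) (Z(M) = 2 - (M - 2)*(M + M) = 2 - (-2 + M)*2*M = 2 - 2*M*(-2 + M))
X(C) = -1 - 4*C (X(C) = C*(2 - 2*(-1)² + 4*(-1)) - 1 = C*(2 - 2*1 - 4) - 1 = C*(2 - 2 - 4) - 1 = C*(-4) - 1 = -4*C - 1 = -1 - 4*C)
X(-14) - (u(0, -1) + 0)² = (-1 - 4*(-14)) - (-3 + 0)² = (-1 + 56) - 1*(-3)² = 55 - 1*9 = 55 - 9 = 46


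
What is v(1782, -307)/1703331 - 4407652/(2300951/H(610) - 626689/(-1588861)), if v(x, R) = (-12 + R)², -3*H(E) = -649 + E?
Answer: -12891730326276892939/518933906040508434 ≈ -24.843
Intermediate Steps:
H(E) = 649/3 - E/3 (H(E) = -(-649 + E)/3 = 649/3 - E/3)
v(1782, -307)/1703331 - 4407652/(2300951/H(610) - 626689/(-1588861)) = (-12 - 307)²/1703331 - 4407652/(2300951/(649/3 - ⅓*610) - 626689/(-1588861)) = (-319)²*(1/1703331) - 4407652/(2300951/(649/3 - 610/3) - 626689*(-1/1588861)) = 101761*(1/1703331) - 4407652/(2300951/13 + 626689/1588861) = 101761/1703331 - 4407652/(2300951*(1/13) + 626689/1588861) = 101761/1703331 - 4407652/(2300951/13 + 626689/1588861) = 101761/1703331 - 4407652/3655899453768/20655193 = 101761/1703331 - 4407652*20655193/3655899453768 = 101761/1703331 - 22760225684209/913974863442 = -12891730326276892939/518933906040508434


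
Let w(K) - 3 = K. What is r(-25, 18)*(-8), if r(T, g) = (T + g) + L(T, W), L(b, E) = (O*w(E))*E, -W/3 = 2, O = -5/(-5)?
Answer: -88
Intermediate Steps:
w(K) = 3 + K
O = 1 (O = -5*(-⅕) = 1)
W = -6 (W = -3*2 = -6)
L(b, E) = E*(3 + E) (L(b, E) = (1*(3 + E))*E = (3 + E)*E = E*(3 + E))
r(T, g) = 18 + T + g (r(T, g) = (T + g) - 6*(3 - 6) = (T + g) - 6*(-3) = (T + g) + 18 = 18 + T + g)
r(-25, 18)*(-8) = (18 - 25 + 18)*(-8) = 11*(-8) = -88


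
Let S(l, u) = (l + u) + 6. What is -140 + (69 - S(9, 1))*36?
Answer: 1768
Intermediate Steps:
S(l, u) = 6 + l + u
-140 + (69 - S(9, 1))*36 = -140 + (69 - (6 + 9 + 1))*36 = -140 + (69 - 1*16)*36 = -140 + (69 - 16)*36 = -140 + 53*36 = -140 + 1908 = 1768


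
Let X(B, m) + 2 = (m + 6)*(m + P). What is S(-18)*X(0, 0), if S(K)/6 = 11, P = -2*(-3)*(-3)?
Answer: -7260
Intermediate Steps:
P = -18 (P = 6*(-3) = -18)
S(K) = 66 (S(K) = 6*11 = 66)
X(B, m) = -2 + (-18 + m)*(6 + m) (X(B, m) = -2 + (m + 6)*(m - 18) = -2 + (6 + m)*(-18 + m) = -2 + (-18 + m)*(6 + m))
S(-18)*X(0, 0) = 66*(-110 + 0² - 12*0) = 66*(-110 + 0 + 0) = 66*(-110) = -7260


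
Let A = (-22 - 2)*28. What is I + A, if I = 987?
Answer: 315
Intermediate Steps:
A = -672 (A = -24*28 = -672)
I + A = 987 - 672 = 315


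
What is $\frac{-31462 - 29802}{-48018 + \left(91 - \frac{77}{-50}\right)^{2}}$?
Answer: $\frac{153160000}{98635871} \approx 1.5528$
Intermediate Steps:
$\frac{-31462 - 29802}{-48018 + \left(91 - \frac{77}{-50}\right)^{2}} = - \frac{61264}{-48018 + \left(91 - - \frac{77}{50}\right)^{2}} = - \frac{61264}{-48018 + \left(91 + \frac{77}{50}\right)^{2}} = - \frac{61264}{-48018 + \left(\frac{4627}{50}\right)^{2}} = - \frac{61264}{-48018 + \frac{21409129}{2500}} = - \frac{61264}{- \frac{98635871}{2500}} = \left(-61264\right) \left(- \frac{2500}{98635871}\right) = \frac{153160000}{98635871}$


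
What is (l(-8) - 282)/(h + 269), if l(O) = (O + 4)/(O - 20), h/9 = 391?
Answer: -1973/26516 ≈ -0.074408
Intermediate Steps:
h = 3519 (h = 9*391 = 3519)
l(O) = (4 + O)/(-20 + O)
(l(-8) - 282)/(h + 269) = ((4 - 8)/(-20 - 8) - 282)/(3519 + 269) = (-4/(-28) - 282)/3788 = (-1/28*(-4) - 282)*(1/3788) = (⅐ - 282)*(1/3788) = -1973/7*1/3788 = -1973/26516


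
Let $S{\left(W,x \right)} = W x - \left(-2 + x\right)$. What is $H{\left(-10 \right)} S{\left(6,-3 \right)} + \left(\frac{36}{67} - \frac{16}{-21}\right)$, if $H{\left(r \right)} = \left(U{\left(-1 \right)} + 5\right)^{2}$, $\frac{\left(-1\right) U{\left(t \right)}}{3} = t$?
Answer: $- \frac{1168796}{1407} \approx -830.7$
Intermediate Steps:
$U{\left(t \right)} = - 3 t$
$S{\left(W,x \right)} = 2 - x + W x$
$H{\left(r \right)} = 64$ ($H{\left(r \right)} = \left(\left(-3\right) \left(-1\right) + 5\right)^{2} = \left(3 + 5\right)^{2} = 8^{2} = 64$)
$H{\left(-10 \right)} S{\left(6,-3 \right)} + \left(\frac{36}{67} - \frac{16}{-21}\right) = 64 \left(2 - -3 + 6 \left(-3\right)\right) + \left(\frac{36}{67} - \frac{16}{-21}\right) = 64 \left(2 + 3 - 18\right) + \left(36 \cdot \frac{1}{67} - - \frac{16}{21}\right) = 64 \left(-13\right) + \left(\frac{36}{67} + \frac{16}{21}\right) = -832 + \frac{1828}{1407} = - \frac{1168796}{1407}$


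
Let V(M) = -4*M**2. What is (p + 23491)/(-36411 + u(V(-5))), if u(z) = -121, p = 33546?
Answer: -57037/36532 ≈ -1.5613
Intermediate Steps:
(p + 23491)/(-36411 + u(V(-5))) = (33546 + 23491)/(-36411 - 121) = 57037/(-36532) = 57037*(-1/36532) = -57037/36532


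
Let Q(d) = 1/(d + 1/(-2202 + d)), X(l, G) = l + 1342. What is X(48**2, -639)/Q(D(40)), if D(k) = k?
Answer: 157651217/1081 ≈ 1.4584e+5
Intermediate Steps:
X(l, G) = 1342 + l
X(48**2, -639)/Q(D(40)) = (1342 + 48**2)/(((-2202 + 40)/(1 + 40**2 - 2202*40))) = (1342 + 2304)/((-2162/(1 + 1600 - 88080))) = 3646/((-2162/(-86479))) = 3646/((-1/86479*(-2162))) = 3646/(2162/86479) = 3646*(86479/2162) = 157651217/1081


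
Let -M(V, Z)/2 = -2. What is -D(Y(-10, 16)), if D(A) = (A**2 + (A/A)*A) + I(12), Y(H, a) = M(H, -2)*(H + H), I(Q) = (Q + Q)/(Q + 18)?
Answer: -31604/5 ≈ -6320.8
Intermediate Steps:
M(V, Z) = 4 (M(V, Z) = -2*(-2) = 4)
I(Q) = 2*Q/(18 + Q) (I(Q) = (2*Q)/(18 + Q) = 2*Q/(18 + Q))
Y(H, a) = 8*H (Y(H, a) = 4*(H + H) = 4*(2*H) = 8*H)
D(A) = 4/5 + A + A**2 (D(A) = (A**2 + (A/A)*A) + 2*12/(18 + 12) = (A**2 + 1*A) + 2*12/30 = (A**2 + A) + 2*12*(1/30) = (A + A**2) + 4/5 = 4/5 + A + A**2)
-D(Y(-10, 16)) = -(4/5 + 8*(-10) + (8*(-10))**2) = -(4/5 - 80 + (-80)**2) = -(4/5 - 80 + 6400) = -1*31604/5 = -31604/5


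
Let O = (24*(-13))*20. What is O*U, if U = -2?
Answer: 12480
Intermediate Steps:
O = -6240 (O = -312*20 = -6240)
O*U = -6240*(-2) = 12480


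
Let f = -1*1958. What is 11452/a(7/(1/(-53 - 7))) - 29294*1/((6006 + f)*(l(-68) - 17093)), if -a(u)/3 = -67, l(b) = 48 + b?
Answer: 396662569871/6961979112 ≈ 56.976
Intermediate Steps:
f = -1958
a(u) = 201 (a(u) = -3*(-67) = 201)
11452/a(7/(1/(-53 - 7))) - 29294*1/((6006 + f)*(l(-68) - 17093)) = 11452/201 - 29294*1/((6006 - 1958)*((48 - 68) - 17093)) = 11452*(1/201) - 29294*1/(4048*(-20 - 17093)) = 11452/201 - 29294/(4048*(-17113)) = 11452/201 - 29294/(-69273424) = 11452/201 - 29294*(-1/69273424) = 11452/201 + 14647/34636712 = 396662569871/6961979112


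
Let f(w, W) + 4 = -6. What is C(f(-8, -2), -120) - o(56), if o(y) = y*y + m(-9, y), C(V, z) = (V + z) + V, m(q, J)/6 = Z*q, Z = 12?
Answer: -2628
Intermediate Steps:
f(w, W) = -10 (f(w, W) = -4 - 6 = -10)
m(q, J) = 72*q (m(q, J) = 6*(12*q) = 72*q)
C(V, z) = z + 2*V
o(y) = -648 + y**2 (o(y) = y*y + 72*(-9) = y**2 - 648 = -648 + y**2)
C(f(-8, -2), -120) - o(56) = (-120 + 2*(-10)) - (-648 + 56**2) = (-120 - 20) - (-648 + 3136) = -140 - 1*2488 = -140 - 2488 = -2628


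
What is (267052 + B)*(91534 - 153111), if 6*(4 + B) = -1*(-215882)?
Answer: -55978727045/3 ≈ -1.8660e+10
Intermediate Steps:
B = 107929/3 (B = -4 + (-1*(-215882))/6 = -4 + (1/6)*215882 = -4 + 107941/3 = 107929/3 ≈ 35976.)
(267052 + B)*(91534 - 153111) = (267052 + 107929/3)*(91534 - 153111) = (909085/3)*(-61577) = -55978727045/3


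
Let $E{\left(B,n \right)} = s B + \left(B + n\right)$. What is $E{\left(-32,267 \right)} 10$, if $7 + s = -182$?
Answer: $62830$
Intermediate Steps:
$s = -189$ ($s = -7 - 182 = -189$)
$E{\left(B,n \right)} = n - 188 B$ ($E{\left(B,n \right)} = - 189 B + \left(B + n\right) = n - 188 B$)
$E{\left(-32,267 \right)} 10 = \left(267 - -6016\right) 10 = \left(267 + 6016\right) 10 = 6283 \cdot 10 = 62830$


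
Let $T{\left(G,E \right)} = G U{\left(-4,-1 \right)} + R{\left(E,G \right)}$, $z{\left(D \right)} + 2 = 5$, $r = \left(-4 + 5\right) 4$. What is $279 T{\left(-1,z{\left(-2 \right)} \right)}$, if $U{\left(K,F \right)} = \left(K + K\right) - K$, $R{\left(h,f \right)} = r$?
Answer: $2232$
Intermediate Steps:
$r = 4$ ($r = 1 \cdot 4 = 4$)
$z{\left(D \right)} = 3$ ($z{\left(D \right)} = -2 + 5 = 3$)
$R{\left(h,f \right)} = 4$
$U{\left(K,F \right)} = K$ ($U{\left(K,F \right)} = 2 K - K = K$)
$T{\left(G,E \right)} = 4 - 4 G$ ($T{\left(G,E \right)} = G \left(-4\right) + 4 = - 4 G + 4 = 4 - 4 G$)
$279 T{\left(-1,z{\left(-2 \right)} \right)} = 279 \left(4 - -4\right) = 279 \left(4 + 4\right) = 279 \cdot 8 = 2232$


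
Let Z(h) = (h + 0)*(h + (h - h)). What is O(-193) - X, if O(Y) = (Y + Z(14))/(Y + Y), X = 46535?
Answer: -17962513/386 ≈ -46535.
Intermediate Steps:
Z(h) = h**2 (Z(h) = h*(h + 0) = h*h = h**2)
O(Y) = (196 + Y)/(2*Y) (O(Y) = (Y + 14**2)/(Y + Y) = (Y + 196)/((2*Y)) = (196 + Y)*(1/(2*Y)) = (196 + Y)/(2*Y))
O(-193) - X = (1/2)*(196 - 193)/(-193) - 1*46535 = (1/2)*(-1/193)*3 - 46535 = -3/386 - 46535 = -17962513/386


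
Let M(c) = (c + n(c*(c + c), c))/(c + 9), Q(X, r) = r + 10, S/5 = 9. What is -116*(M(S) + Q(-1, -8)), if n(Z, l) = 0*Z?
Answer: -986/3 ≈ -328.67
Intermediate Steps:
S = 45 (S = 5*9 = 45)
n(Z, l) = 0
Q(X, r) = 10 + r
M(c) = c/(9 + c) (M(c) = (c + 0)/(c + 9) = c/(9 + c))
-116*(M(S) + Q(-1, -8)) = -116*(45/(9 + 45) + (10 - 8)) = -116*(45/54 + 2) = -116*(45*(1/54) + 2) = -116*(5/6 + 2) = -116*17/6 = -986/3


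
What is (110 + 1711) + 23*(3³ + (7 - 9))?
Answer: 2396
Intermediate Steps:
(110 + 1711) + 23*(3³ + (7 - 9)) = 1821 + 23*(27 - 2) = 1821 + 23*25 = 1821 + 575 = 2396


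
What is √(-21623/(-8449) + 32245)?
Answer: 6*√1304995123/1207 ≈ 179.58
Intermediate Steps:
√(-21623/(-8449) + 32245) = √(-21623*(-1/8449) + 32245) = √(3089/1207 + 32245) = √(38922804/1207) = 6*√1304995123/1207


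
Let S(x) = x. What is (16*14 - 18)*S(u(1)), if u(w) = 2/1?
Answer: 412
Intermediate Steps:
u(w) = 2 (u(w) = 2*1 = 2)
(16*14 - 18)*S(u(1)) = (16*14 - 18)*2 = (224 - 18)*2 = 206*2 = 412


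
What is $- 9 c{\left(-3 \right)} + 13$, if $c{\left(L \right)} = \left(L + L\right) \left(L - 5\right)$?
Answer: $-419$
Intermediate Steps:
$c{\left(L \right)} = 2 L \left(-5 + L\right)$
$- 9 c{\left(-3 \right)} + 13 = - 9 \cdot 2 \left(-3\right) \left(-5 - 3\right) + 13 = - 9 \cdot 2 \left(-3\right) \left(-8\right) + 13 = \left(-9\right) 48 + 13 = -432 + 13 = -419$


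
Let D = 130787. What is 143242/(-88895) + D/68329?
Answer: 1838727747/6074106455 ≈ 0.30272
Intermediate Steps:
143242/(-88895) + D/68329 = 143242/(-88895) + 130787/68329 = 143242*(-1/88895) + 130787*(1/68329) = -143242/88895 + 130787/68329 = 1838727747/6074106455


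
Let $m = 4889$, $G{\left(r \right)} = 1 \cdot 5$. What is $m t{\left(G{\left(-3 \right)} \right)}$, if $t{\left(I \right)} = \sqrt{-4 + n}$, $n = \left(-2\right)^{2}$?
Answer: $0$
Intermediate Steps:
$G{\left(r \right)} = 5$
$n = 4$
$t{\left(I \right)} = 0$ ($t{\left(I \right)} = \sqrt{-4 + 4} = \sqrt{0} = 0$)
$m t{\left(G{\left(-3 \right)} \right)} = 4889 \cdot 0 = 0$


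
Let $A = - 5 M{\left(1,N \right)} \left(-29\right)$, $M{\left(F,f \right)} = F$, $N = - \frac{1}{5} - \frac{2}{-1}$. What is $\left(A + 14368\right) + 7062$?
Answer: $21575$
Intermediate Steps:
$N = \frac{9}{5}$ ($N = \left(-1\right) \frac{1}{5} - -2 = - \frac{1}{5} + 2 = \frac{9}{5} \approx 1.8$)
$A = 145$ ($A = \left(-5\right) 1 \left(-29\right) = \left(-5\right) \left(-29\right) = 145$)
$\left(A + 14368\right) + 7062 = \left(145 + 14368\right) + 7062 = 14513 + 7062 = 21575$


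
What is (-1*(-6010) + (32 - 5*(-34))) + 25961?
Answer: 32173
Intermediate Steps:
(-1*(-6010) + (32 - 5*(-34))) + 25961 = (6010 + (32 + 170)) + 25961 = (6010 + 202) + 25961 = 6212 + 25961 = 32173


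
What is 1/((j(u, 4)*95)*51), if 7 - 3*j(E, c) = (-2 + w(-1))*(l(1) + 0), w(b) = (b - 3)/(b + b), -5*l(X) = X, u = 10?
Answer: 1/11305 ≈ 8.8456e-5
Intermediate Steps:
l(X) = -X/5
w(b) = (-3 + b)/(2*b) (w(b) = (-3 + b)/((2*b)) = (-3 + b)*(1/(2*b)) = (-3 + b)/(2*b))
j(E, c) = 7/3 (j(E, c) = 7/3 - (-2 + (1/2)*(-3 - 1)/(-1))*(-1/5*1 + 0)/3 = 7/3 - (-2 + (1/2)*(-1)*(-4))*(-1/5 + 0)/3 = 7/3 - (-2 + 2)*(-1)/(3*5) = 7/3 - 0*(-1)/5 = 7/3 - 1/3*0 = 7/3 + 0 = 7/3)
1/((j(u, 4)*95)*51) = 1/(((7/3)*95)*51) = 1/((665/3)*51) = 1/11305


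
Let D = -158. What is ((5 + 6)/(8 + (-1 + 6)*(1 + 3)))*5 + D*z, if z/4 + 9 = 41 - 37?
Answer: 88535/28 ≈ 3162.0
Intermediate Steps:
z = -20 (z = -36 + 4*(41 - 37) = -36 + 4*4 = -36 + 16 = -20)
((5 + 6)/(8 + (-1 + 6)*(1 + 3)))*5 + D*z = ((5 + 6)/(8 + (-1 + 6)*(1 + 3)))*5 - 158*(-20) = (11/(8 + 5*4))*5 + 3160 = (11/(8 + 20))*5 + 3160 = (11/28)*5 + 3160 = 55/28 + 3160 = 88535/28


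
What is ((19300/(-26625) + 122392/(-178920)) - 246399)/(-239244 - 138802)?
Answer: 2755372573/4227499395 ≈ 0.65177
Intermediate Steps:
((19300/(-26625) + 122392/(-178920)) - 246399)/(-239244 - 138802) = ((19300*(-1/26625) + 122392*(-1/178920)) - 246399)/(-378046) = ((-772/1065 - 15299/22365) - 246399)*(-1/378046) = (-31511/22365 - 246399)*(-1/378046) = -5510745146/22365*(-1/378046) = 2755372573/4227499395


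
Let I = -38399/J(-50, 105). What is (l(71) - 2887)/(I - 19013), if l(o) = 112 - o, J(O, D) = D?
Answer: 149415/1017382 ≈ 0.14686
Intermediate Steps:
I = -38399/105 ≈ -365.70
(l(71) - 2887)/(I - 19013) = ((112 - 1*71) - 2887)/(-38399/105 - 19013) = ((112 - 71) - 2887)/(-2034764/105) = (41 - 2887)*(-105/2034764) = -2846*(-105/2034764) = 149415/1017382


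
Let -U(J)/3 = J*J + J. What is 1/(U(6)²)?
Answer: 1/15876 ≈ 6.2988e-5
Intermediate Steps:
U(J) = -3*J - 3*J² (U(J) = -3*(J*J + J) = -3*(J² + J) = -3*(J + J²) = -3*J - 3*J²)
1/(U(6)²) = 1/((-3*6*(1 + 6))²) = 1/((-3*6*7)²) = 1/((-126)²) = 1/15876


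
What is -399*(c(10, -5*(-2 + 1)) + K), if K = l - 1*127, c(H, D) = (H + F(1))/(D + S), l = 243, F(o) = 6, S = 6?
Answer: -515508/11 ≈ -46864.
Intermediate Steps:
c(H, D) = (6 + H)/(6 + D) (c(H, D) = (H + 6)/(D + 6) = (6 + H)/(6 + D))
K = 116 (K = 243 - 1*127 = 243 - 127 = 116)
-399*(c(10, -5*(-2 + 1)) + K) = -399*((6 + 10)/(6 - 5*(-2 + 1)) + 116) = -399*(16/(6 - 5*(-1)) + 116) = -399*(16/(6 + 5) + 116) = -399*(16/11 + 116) = -399*1292/11 = -515508/11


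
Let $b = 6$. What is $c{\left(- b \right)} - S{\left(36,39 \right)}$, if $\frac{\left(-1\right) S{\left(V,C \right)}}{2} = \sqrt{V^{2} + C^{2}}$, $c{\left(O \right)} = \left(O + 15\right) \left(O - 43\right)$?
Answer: $-441 + 6 \sqrt{313} \approx -334.85$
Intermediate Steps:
$c{\left(O \right)} = \left(-43 + O\right) \left(15 + O\right)$ ($c{\left(O \right)} = \left(15 + O\right) \left(-43 + O\right) = \left(-43 + O\right) \left(15 + O\right)$)
$S{\left(V,C \right)} = - 2 \sqrt{C^{2} + V^{2}}$ ($S{\left(V,C \right)} = - 2 \sqrt{V^{2} + C^{2}} = - 2 \sqrt{C^{2} + V^{2}}$)
$c{\left(- b \right)} - S{\left(36,39 \right)} = \left(-645 + \left(\left(-1\right) 6\right)^{2} - 28 \left(\left(-1\right) 6\right)\right) - - 2 \sqrt{39^{2} + 36^{2}} = \left(-645 + \left(-6\right)^{2} - -168\right) - - 2 \sqrt{1521 + 1296} = \left(-645 + 36 + 168\right) - - 2 \sqrt{2817} = -441 - - 2 \cdot 3 \sqrt{313} = -441 - - 6 \sqrt{313} = -441 + 6 \sqrt{313}$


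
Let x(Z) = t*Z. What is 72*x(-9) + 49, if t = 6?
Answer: -3839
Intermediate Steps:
x(Z) = 6*Z
72*x(-9) + 49 = 72*(6*(-9)) + 49 = 72*(-54) + 49 = -3888 + 49 = -3839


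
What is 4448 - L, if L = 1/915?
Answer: 4069919/915 ≈ 4448.0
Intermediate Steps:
L = 1/915 ≈ 0.0010929
4448 - L = 4448 - 1*1/915 = 4448 - 1/915 = 4069919/915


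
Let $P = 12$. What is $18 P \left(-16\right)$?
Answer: $-3456$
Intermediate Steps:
$18 P \left(-16\right) = 18 \cdot 12 \left(-16\right) = 216 \left(-16\right) = -3456$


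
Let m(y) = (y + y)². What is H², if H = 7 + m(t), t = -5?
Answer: 11449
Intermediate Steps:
m(y) = 4*y² (m(y) = (2*y)² = 4*y²)
H = 107 (H = 7 + 4*(-5)² = 7 + 4*25 = 7 + 100 = 107)
H² = 107² = 11449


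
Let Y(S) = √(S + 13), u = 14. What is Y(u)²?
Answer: 27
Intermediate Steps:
Y(S) = √(13 + S)
Y(u)² = (√(13 + 14))² = (√27)² = (3*√3)² = 27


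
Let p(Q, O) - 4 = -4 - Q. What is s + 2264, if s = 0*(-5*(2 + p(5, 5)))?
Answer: 2264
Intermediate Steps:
p(Q, O) = -Q (p(Q, O) = 4 + (-4 - Q) = -Q)
s = 0 (s = 0*(-5*(2 - 1*5)) = 0*(-5*(2 - 5)) = 0*(-5*(-3)) = 0*15 = 0)
s + 2264 = 0 + 2264 = 2264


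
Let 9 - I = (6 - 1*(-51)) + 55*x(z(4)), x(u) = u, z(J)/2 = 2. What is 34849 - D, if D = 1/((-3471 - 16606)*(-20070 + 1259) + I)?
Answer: 13161358369970/377668179 ≈ 34849.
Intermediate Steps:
z(J) = 4 (z(J) = 2*2 = 4)
I = -268 (I = 9 - ((6 - 1*(-51)) + 55*4) = 9 - ((6 + 51) + 220) = 9 - (57 + 220) = 9 - 1*277 = 9 - 277 = -268)
D = 1/377668179 (D = 1/((-3471 - 16606)*(-20070 + 1259) - 268) = 1/(-20077*(-18811) - 268) = 1/(377668447 - 268) = 1/377668179 ≈ 2.6478e-9)
34849 - D = 34849 - 1*1/377668179 = 34849 - 1/377668179 = 13161358369970/377668179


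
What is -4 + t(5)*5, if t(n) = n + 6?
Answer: 51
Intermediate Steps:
t(n) = 6 + n
-4 + t(5)*5 = -4 + (6 + 5)*5 = -4 + 11*5 = -4 + 55 = 51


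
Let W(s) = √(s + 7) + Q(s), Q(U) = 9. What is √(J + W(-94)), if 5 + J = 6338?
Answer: √(6342 + I*√87) ≈ 79.637 + 0.0586*I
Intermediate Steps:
J = 6333 (J = -5 + 6338 = 6333)
W(s) = 9 + √(7 + s) (W(s) = √(s + 7) + 9 = √(7 + s) + 9 = 9 + √(7 + s))
√(J + W(-94)) = √(6333 + (9 + √(7 - 94))) = √(6333 + (9 + √(-87))) = √(6333 + (9 + I*√87)) = √(6342 + I*√87)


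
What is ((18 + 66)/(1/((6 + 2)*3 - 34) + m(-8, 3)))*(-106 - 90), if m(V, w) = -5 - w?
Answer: 54880/27 ≈ 2032.6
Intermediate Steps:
((18 + 66)/(1/((6 + 2)*3 - 34) + m(-8, 3)))*(-106 - 90) = ((18 + 66)/(1/((6 + 2)*3 - 34) + (-5 - 1*3)))*(-106 - 90) = (84/(1/(8*3 - 34) + (-5 - 3)))*(-196) = (84/(1/(24 - 34) - 8))*(-196) = (84/(1/(-10) - 8))*(-196) = (84/(-1/10 - 8))*(-196) = (84/(-81/10))*(-196) = (84*(-10/81))*(-196) = -280/27*(-196) = 54880/27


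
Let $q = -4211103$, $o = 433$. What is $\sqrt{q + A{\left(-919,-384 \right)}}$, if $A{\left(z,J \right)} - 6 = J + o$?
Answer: $2 i \sqrt{1052762} \approx 2052.1 i$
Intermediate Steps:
$A{\left(z,J \right)} = 439 + J$ ($A{\left(z,J \right)} = 6 + \left(J + 433\right) = 6 + \left(433 + J\right) = 439 + J$)
$\sqrt{q + A{\left(-919,-384 \right)}} = \sqrt{-4211103 + \left(439 - 384\right)} = \sqrt{-4211103 + 55} = \sqrt{-4211048} = 2 i \sqrt{1052762}$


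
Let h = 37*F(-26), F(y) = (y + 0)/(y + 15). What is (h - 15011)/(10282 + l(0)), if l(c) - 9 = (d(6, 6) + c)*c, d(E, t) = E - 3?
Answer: -164159/113201 ≈ -1.4502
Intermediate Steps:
d(E, t) = -3 + E
F(y) = y/(15 + y)
l(c) = 9 + c*(3 + c) (l(c) = 9 + ((-3 + 6) + c)*c = 9 + (3 + c)*c = 9 + c*(3 + c))
h = 962/11 (h = 37*(-26/(15 - 26)) = 37*(-26/(-11)) = 37*(-26*(-1/11)) = 37*(26/11) = 962/11 ≈ 87.455)
(h - 15011)/(10282 + l(0)) = (962/11 - 15011)/(10282 + (9 + 0**2 + 3*0)) = -164159/(11*(10282 + (9 + 0 + 0))) = -164159/(11*(10282 + 9)) = -164159/11/10291 = -164159/11*1/10291 = -164159/113201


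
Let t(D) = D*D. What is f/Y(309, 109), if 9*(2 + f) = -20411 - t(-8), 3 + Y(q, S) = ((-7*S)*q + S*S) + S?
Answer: 2277/223780 ≈ 0.010175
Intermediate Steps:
Y(q, S) = -3 + S + S² - 7*S*q (Y(q, S) = -3 + (((-7*S)*q + S*S) + S) = -3 + ((-7*S*q + S²) + S) = -3 + ((S² - 7*S*q) + S) = -3 + (S + S² - 7*S*q) = -3 + S + S² - 7*S*q)
t(D) = D²
f = -2277 (f = -2 + (-20411 - 1*(-8)²)/9 = -2 + (-20411 - 1*64)/9 = -2 + (-20411 - 64)/9 = -2 + (⅑)*(-20475) = -2 - 2275 = -2277)
f/Y(309, 109) = -2277/(-3 + 109 + 109² - 7*109*309) = -2277/(-3 + 109 + 11881 - 235767) = -2277/(-223780) = -2277*(-1/223780) = 2277/223780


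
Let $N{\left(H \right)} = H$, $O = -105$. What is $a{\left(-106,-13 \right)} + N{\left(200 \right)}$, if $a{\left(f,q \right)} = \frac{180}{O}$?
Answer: $\frac{1388}{7} \approx 198.29$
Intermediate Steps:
$a{\left(f,q \right)} = - \frac{12}{7}$ ($a{\left(f,q \right)} = \frac{180}{-105} = 180 \left(- \frac{1}{105}\right) = - \frac{12}{7}$)
$a{\left(-106,-13 \right)} + N{\left(200 \right)} = - \frac{12}{7} + 200 = \frac{1388}{7}$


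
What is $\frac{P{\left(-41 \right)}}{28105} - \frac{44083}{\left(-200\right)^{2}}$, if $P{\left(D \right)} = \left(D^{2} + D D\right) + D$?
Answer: $- \frac{221222543}{224840000} \approx -0.98391$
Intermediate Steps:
$P{\left(D \right)} = D + 2 D^{2}$ ($P{\left(D \right)} = \left(D^{2} + D^{2}\right) + D = 2 D^{2} + D = D + 2 D^{2}$)
$\frac{P{\left(-41 \right)}}{28105} - \frac{44083}{\left(-200\right)^{2}} = \frac{\left(-41\right) \left(1 + 2 \left(-41\right)\right)}{28105} - \frac{44083}{\left(-200\right)^{2}} = - 41 \left(1 - 82\right) \frac{1}{28105} - \frac{44083}{40000} = \left(-41\right) \left(-81\right) \frac{1}{28105} - \frac{44083}{40000} = 3321 \cdot \frac{1}{28105} - \frac{44083}{40000} = \frac{3321}{28105} - \frac{44083}{40000} = - \frac{221222543}{224840000}$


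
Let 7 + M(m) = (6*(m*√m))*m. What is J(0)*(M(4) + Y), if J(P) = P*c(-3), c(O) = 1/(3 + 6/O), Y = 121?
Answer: 0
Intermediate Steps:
M(m) = -7 + 6*m^(5/2) (M(m) = -7 + (6*(m*√m))*m = -7 + (6*m^(3/2))*m = -7 + 6*m^(5/2))
J(P) = P (J(P) = P*((⅓)*(-3)/(2 - 3)) = P*((⅓)*(-3)/(-1)) = P*((⅓)*(-3)*(-1)) = P*1 = P)
J(0)*(M(4) + Y) = 0*((-7 + 6*4^(5/2)) + 121) = 0*((-7 + 6*32) + 121) = 0*((-7 + 192) + 121) = 0*(185 + 121) = 0*306 = 0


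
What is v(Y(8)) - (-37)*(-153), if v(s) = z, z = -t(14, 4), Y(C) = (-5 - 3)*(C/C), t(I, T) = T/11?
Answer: -62275/11 ≈ -5661.4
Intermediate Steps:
t(I, T) = T/11 (t(I, T) = T*(1/11) = T/11)
Y(C) = -8 (Y(C) = -8*1 = -8)
z = -4/11 ≈ -0.36364
v(s) = -4/11
v(Y(8)) - (-37)*(-153) = -4/11 - (-37)*(-153) = -4/11 - 1*5661 = -4/11 - 5661 = -62275/11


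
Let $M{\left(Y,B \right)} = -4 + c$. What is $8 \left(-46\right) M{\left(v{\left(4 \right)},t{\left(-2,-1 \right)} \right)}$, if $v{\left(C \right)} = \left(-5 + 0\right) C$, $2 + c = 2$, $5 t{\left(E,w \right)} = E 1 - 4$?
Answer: $1472$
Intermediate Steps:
$t{\left(E,w \right)} = - \frac{4}{5} + \frac{E}{5}$ ($t{\left(E,w \right)} = \frac{E 1 - 4}{5} = \frac{E - 4}{5} = \frac{-4 + E}{5} = - \frac{4}{5} + \frac{E}{5}$)
$c = 0$ ($c = -2 + 2 = 0$)
$v{\left(C \right)} = - 5 C$
$M{\left(Y,B \right)} = -4$ ($M{\left(Y,B \right)} = -4 + 0 = -4$)
$8 \left(-46\right) M{\left(v{\left(4 \right)},t{\left(-2,-1 \right)} \right)} = 8 \left(-46\right) \left(-4\right) = \left(-368\right) \left(-4\right) = 1472$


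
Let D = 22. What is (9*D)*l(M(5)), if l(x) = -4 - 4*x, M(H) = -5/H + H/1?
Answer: -3960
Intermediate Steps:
M(H) = H - 5/H (M(H) = -5/H + H*1 = -5/H + H = H - 5/H)
(9*D)*l(M(5)) = (9*22)*(-4 - 4*(5 - 5/5)) = 198*(-4 - 4*(5 - 5*1/5)) = 198*(-4 - 4*(5 - 1)) = 198*(-4 - 4*4) = 198*(-4 - 16) = 198*(-20) = -3960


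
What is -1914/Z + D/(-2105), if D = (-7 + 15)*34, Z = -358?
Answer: 1965797/376795 ≈ 5.2172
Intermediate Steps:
D = 272 (D = 8*34 = 272)
-1914/Z + D/(-2105) = -1914/(-358) + 272/(-2105) = -1914*(-1/358) + 272*(-1/2105) = 957/179 - 272/2105 = 1965797/376795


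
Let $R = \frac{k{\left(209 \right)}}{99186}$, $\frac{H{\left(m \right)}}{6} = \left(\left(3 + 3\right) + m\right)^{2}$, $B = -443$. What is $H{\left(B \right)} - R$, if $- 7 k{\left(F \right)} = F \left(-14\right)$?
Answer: $\frac{56824353493}{49593} \approx 1.1458 \cdot 10^{6}$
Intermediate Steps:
$k{\left(F \right)} = 2 F$ ($k{\left(F \right)} = - \frac{F \left(-14\right)}{7} = - \frac{\left(-14\right) F}{7} = 2 F$)
$H{\left(m \right)} = 6 \left(6 + m\right)^{2}$ ($H{\left(m \right)} = 6 \left(\left(3 + 3\right) + m\right)^{2} = 6 \left(6 + m\right)^{2}$)
$R = \frac{209}{49593}$ ($R = \frac{2 \cdot 209}{99186} = 418 \cdot \frac{1}{99186} = \frac{209}{49593} \approx 0.0042143$)
$H{\left(B \right)} - R = 6 \left(6 - 443\right)^{2} - \frac{209}{49593} = 6 \left(-437\right)^{2} - \frac{209}{49593} = 6 \cdot 190969 - \frac{209}{49593} = 1145814 - \frac{209}{49593} = \frac{56824353493}{49593}$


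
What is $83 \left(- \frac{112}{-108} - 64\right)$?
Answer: $- \frac{141100}{27} \approx -5225.9$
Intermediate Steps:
$83 \left(- \frac{112}{-108} - 64\right) = 83 \left(\left(-112\right) \left(- \frac{1}{108}\right) - 64\right) = 83 \left(\frac{28}{27} - 64\right) = 83 \left(- \frac{1700}{27}\right) = - \frac{141100}{27}$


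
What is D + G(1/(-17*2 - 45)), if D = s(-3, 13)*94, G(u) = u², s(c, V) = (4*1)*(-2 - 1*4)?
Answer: -14079695/6241 ≈ -2256.0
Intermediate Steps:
s(c, V) = -24 (s(c, V) = 4*(-2 - 4) = 4*(-6) = -24)
D = -2256 (D = -24*94 = -2256)
D + G(1/(-17*2 - 45)) = -2256 + (1/(-17*2 - 45))² = -2256 + (1/(-34 - 45))² = -2256 + (1/(-79))² = -2256 + (-1/79)² = -2256 + 1/6241 = -14079695/6241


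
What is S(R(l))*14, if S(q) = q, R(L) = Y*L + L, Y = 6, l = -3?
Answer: -294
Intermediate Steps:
R(L) = 7*L (R(L) = 6*L + L = 7*L)
S(R(l))*14 = (7*(-3))*14 = -21*14 = -294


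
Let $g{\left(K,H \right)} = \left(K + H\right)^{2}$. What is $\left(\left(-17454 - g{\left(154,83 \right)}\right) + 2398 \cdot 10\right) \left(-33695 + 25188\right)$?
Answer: $422313001$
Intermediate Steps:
$g{\left(K,H \right)} = \left(H + K\right)^{2}$
$\left(\left(-17454 - g{\left(154,83 \right)}\right) + 2398 \cdot 10\right) \left(-33695 + 25188\right) = \left(\left(-17454 - \left(83 + 154\right)^{2}\right) + 2398 \cdot 10\right) \left(-33695 + 25188\right) = \left(\left(-17454 - 237^{2}\right) + 23980\right) \left(-8507\right) = \left(\left(-17454 - 56169\right) + 23980\right) \left(-8507\right) = \left(-73623 + 23980\right) \left(-8507\right) = \left(-49643\right) \left(-8507\right) = 422313001$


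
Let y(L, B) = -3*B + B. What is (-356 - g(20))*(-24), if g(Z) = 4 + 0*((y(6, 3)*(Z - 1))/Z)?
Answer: 8640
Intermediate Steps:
y(L, B) = -2*B
g(Z) = 4 (g(Z) = 4 + 0*(((-2*3)*(Z - 1))/Z) = 4 + 0*((-6*(-1 + Z))/Z) = 4 + 0*((6 - 6*Z)/Z) = 4 + 0 = 4)
(-356 - g(20))*(-24) = (-356 - 1*4)*(-24) = (-356 - 4)*(-24) = -360*(-24) = 8640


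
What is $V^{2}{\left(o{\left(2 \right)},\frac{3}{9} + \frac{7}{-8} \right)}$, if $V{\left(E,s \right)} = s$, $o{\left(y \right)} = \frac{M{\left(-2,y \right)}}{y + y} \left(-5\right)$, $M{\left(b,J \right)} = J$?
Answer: $\frac{169}{576} \approx 0.2934$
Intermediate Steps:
$o{\left(y \right)} = - \frac{5}{2}$ ($o{\left(y \right)} = \frac{y}{y + y} \left(-5\right) = \frac{y}{2 y} \left(-5\right) = y \frac{1}{2 y} \left(-5\right) = \frac{1}{2} \left(-5\right) = - \frac{5}{2}$)
$V^{2}{\left(o{\left(2 \right)},\frac{3}{9} + \frac{7}{-8} \right)} = \left(\frac{3}{9} + \frac{7}{-8}\right)^{2} = \left(3 \cdot \frac{1}{9} + 7 \left(- \frac{1}{8}\right)\right)^{2} = \left(\frac{1}{3} - \frac{7}{8}\right)^{2} = \left(- \frac{13}{24}\right)^{2} = \frac{169}{576}$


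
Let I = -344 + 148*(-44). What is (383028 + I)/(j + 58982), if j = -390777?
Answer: -376172/331795 ≈ -1.1337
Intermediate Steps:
I = -6856 (I = -344 - 6512 = -6856)
(383028 + I)/(j + 58982) = (383028 - 6856)/(-390777 + 58982) = 376172/(-331795) = 376172*(-1/331795) = -376172/331795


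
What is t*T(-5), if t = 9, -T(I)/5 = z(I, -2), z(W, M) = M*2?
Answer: 180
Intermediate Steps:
z(W, M) = 2*M
T(I) = 20 (T(I) = -10*(-2) = -5*(-4) = 20)
t*T(-5) = 9*20 = 180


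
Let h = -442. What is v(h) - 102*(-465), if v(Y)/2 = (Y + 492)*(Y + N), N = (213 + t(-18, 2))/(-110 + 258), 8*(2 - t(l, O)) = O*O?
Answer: 249745/74 ≈ 3374.9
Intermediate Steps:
t(l, O) = 2 - O**2/8 (t(l, O) = 2 - O*O/8 = 2 - O**2/8)
N = 429/296 (N = (213 + (2 - 1/8*2**2))/(-110 + 258) = (213 + (2 - 1/8*4))/148 = (213 + (2 - 1/2))*(1/148) = (213 + 3/2)*(1/148) = (429/2)*(1/148) = 429/296 ≈ 1.4493)
v(Y) = 2*(492 + Y)*(429/296 + Y) (v(Y) = 2*((Y + 492)*(Y + 429/296)) = 2*((492 + Y)*(429/296 + Y)) = 2*(492 + Y)*(429/296 + Y))
v(h) - 102*(-465) = (52767/37 + 2*(-442)**2 + (146061/148)*(-442)) - 102*(-465) = (52767/37 + 2*195364 - 32279481/74) - 1*(-47430) = (52767/37 + 390728 - 32279481/74) + 47430 = -3260075/74 + 47430 = 249745/74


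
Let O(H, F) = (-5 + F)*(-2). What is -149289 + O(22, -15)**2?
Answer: -147689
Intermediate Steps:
O(H, F) = 10 - 2*F
-149289 + O(22, -15)**2 = -149289 + (10 - 2*(-15))**2 = -149289 + (10 + 30)**2 = -149289 + 40**2 = -149289 + 1600 = -147689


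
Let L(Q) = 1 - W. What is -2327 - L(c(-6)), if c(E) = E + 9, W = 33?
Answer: -2295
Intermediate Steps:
c(E) = 9 + E
L(Q) = -32 (L(Q) = 1 - 1*33 = 1 - 33 = -32)
-2327 - L(c(-6)) = -2327 - 1*(-32) = -2327 + 32 = -2295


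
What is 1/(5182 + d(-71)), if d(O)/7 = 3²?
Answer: 1/5245 ≈ 0.00019066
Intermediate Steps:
d(O) = 63 (d(O) = 7*3² = 7*9 = 63)
1/(5182 + d(-71)) = 1/(5182 + 63) = 1/5245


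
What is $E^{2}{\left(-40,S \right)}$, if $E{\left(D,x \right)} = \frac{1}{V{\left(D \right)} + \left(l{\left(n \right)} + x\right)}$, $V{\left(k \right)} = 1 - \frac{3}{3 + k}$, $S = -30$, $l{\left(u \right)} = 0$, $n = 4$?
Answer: $\frac{1369}{1144900} \approx 0.0011957$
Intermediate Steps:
$E{\left(D,x \right)} = \frac{1}{x + \frac{D}{3 + D}}$ ($E{\left(D,x \right)} = \frac{1}{\frac{D}{3 + D} + \left(0 + x\right)} = \frac{1}{\frac{D}{3 + D} + x} = \frac{1}{x + \frac{D}{3 + D}}$)
$E^{2}{\left(-40,S \right)} = \left(\frac{3 - 40}{-40 - 30 \left(3 - 40\right)}\right)^{2} = \left(\frac{1}{-40 - -1110} \left(-37\right)\right)^{2} = \left(\frac{1}{-40 + 1110} \left(-37\right)\right)^{2} = \left(\frac{1}{1070} \left(-37\right)\right)^{2} = \left(- \frac{37}{1070}\right)^{2} = \frac{1369}{1144900}$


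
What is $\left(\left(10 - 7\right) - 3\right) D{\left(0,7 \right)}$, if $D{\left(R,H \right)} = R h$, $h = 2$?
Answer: $0$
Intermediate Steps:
$D{\left(R,H \right)} = 2 R$ ($D{\left(R,H \right)} = R 2 = 2 R$)
$\left(\left(10 - 7\right) - 3\right) D{\left(0,7 \right)} = \left(\left(10 - 7\right) - 3\right) 2 \cdot 0 = \left(3 - 3\right) 0 = 0 \cdot 0 = 0$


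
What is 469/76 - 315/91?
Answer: 2677/988 ≈ 2.7095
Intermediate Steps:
469/76 - 315/91 = 469*(1/76) - 315*1/91 = 469/76 - 45/13 = 2677/988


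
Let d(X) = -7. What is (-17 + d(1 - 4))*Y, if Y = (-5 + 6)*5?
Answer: -120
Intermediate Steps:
Y = 5 (Y = 1*5 = 5)
(-17 + d(1 - 4))*Y = (-17 - 7)*5 = -24*5 = -120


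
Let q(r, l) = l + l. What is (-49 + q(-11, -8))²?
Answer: 4225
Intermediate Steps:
q(r, l) = 2*l
(-49 + q(-11, -8))² = (-49 + 2*(-8))² = (-49 - 16)² = (-65)² = 4225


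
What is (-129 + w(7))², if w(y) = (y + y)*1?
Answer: 13225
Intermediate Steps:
w(y) = 2*y (w(y) = (2*y)*1 = 2*y)
(-129 + w(7))² = (-129 + 2*7)² = (-129 + 14)² = (-115)² = 13225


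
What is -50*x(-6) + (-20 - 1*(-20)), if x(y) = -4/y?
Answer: -100/3 ≈ -33.333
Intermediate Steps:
-50*x(-6) + (-20 - 1*(-20)) = -(-200)/(-6) + (-20 - 1*(-20)) = -(-200)*(-1)/6 + (-20 + 20) = -50*2/3 + 0 = -100/3 + 0 = -100/3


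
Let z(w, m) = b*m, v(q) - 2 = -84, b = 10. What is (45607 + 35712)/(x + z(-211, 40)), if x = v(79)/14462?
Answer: 588017689/2892359 ≈ 203.30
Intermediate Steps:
v(q) = -82 (v(q) = 2 - 84 = -82)
z(w, m) = 10*m
x = -41/7231 (x = -82/14462 = -82*1/14462 = -41/7231 ≈ -0.0056700)
(45607 + 35712)/(x + z(-211, 40)) = (45607 + 35712)/(-41/7231 + 10*40) = 81319/(-41/7231 + 400) = 81319/(2892359/7231) = 81319*(7231/2892359) = 588017689/2892359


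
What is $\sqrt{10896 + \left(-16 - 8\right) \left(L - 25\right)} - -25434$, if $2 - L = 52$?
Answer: $25434 + 46 \sqrt{6} \approx 25547.0$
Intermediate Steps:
$L = -50$ ($L = 2 - 52 = -50$)
$\sqrt{10896 + \left(-16 - 8\right) \left(L - 25\right)} - -25434 = \sqrt{10896 + \left(-16 - 8\right) \left(-50 - 25\right)} - -25434 = \sqrt{10896 - -1800} + 25434 = \sqrt{10896 + 1800} + 25434 = \sqrt{12696} + 25434 = 46 \sqrt{6} + 25434 = 25434 + 46 \sqrt{6}$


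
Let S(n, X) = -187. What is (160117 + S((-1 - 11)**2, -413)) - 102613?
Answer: 57317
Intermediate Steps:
(160117 + S((-1 - 11)**2, -413)) - 102613 = (160117 - 187) - 102613 = 159930 - 102613 = 57317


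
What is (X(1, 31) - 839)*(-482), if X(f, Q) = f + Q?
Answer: 388974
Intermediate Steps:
X(f, Q) = Q + f
(X(1, 31) - 839)*(-482) = ((31 + 1) - 839)*(-482) = (32 - 839)*(-482) = -807*(-482) = 388974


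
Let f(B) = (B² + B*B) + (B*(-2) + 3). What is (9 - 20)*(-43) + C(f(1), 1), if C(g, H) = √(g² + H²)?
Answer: 473 + √10 ≈ 476.16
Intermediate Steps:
f(B) = 3 - 2*B + 2*B² (f(B) = (B² + B²) + (-2*B + 3) = 2*B² + (3 - 2*B) = 3 - 2*B + 2*B²)
C(g, H) = √(H² + g²)
(9 - 20)*(-43) + C(f(1), 1) = (9 - 20)*(-43) + √(1² + (3 - 2*1 + 2*1²)²) = -11*(-43) + √(1 + (3 - 2 + 2*1)²) = 473 + √(1 + (3 - 2 + 2)²) = 473 + √(1 + 3²) = 473 + √(1 + 9) = 473 + √10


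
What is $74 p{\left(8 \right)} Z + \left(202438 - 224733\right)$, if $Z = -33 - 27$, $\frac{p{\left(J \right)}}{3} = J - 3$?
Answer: $-88895$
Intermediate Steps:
$p{\left(J \right)} = -9 + 3 J$ ($p{\left(J \right)} = 3 \left(J - 3\right) = 3 \left(-3 + J\right) = -9 + 3 J$)
$Z = -60$
$74 p{\left(8 \right)} Z + \left(202438 - 224733\right) = 74 \left(-9 + 3 \cdot 8\right) \left(-60\right) + \left(202438 - 224733\right) = 74 \left(-9 + 24\right) \left(-60\right) - 22295 = 74 \cdot 15 \left(-60\right) - 22295 = 1110 \left(-60\right) - 22295 = -66600 - 22295 = -88895$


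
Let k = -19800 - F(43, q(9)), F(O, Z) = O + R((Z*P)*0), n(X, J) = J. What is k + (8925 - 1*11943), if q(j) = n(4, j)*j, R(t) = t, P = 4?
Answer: -22861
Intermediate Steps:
q(j) = j² (q(j) = j*j = j²)
F(O, Z) = O (F(O, Z) = O + (Z*4)*0 = O + (4*Z)*0 = O + 0 = O)
k = -19843 (k = -19800 - 1*43 = -19800 - 43 = -19843)
k + (8925 - 1*11943) = -19843 + (8925 - 1*11943) = -19843 + (8925 - 11943) = -19843 - 3018 = -22861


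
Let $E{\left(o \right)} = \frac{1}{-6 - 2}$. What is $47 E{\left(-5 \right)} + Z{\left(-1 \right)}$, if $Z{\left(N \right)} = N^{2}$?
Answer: $- \frac{39}{8} \approx -4.875$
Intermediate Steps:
$E{\left(o \right)} = - \frac{1}{8}$ ($E{\left(o \right)} = \frac{1}{-8} = - \frac{1}{8}$)
$47 E{\left(-5 \right)} + Z{\left(-1 \right)} = 47 \left(- \frac{1}{8}\right) + \left(-1\right)^{2} = - \frac{47}{8} + 1 = - \frac{39}{8}$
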